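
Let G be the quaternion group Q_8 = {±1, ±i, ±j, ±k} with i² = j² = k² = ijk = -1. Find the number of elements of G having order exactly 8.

0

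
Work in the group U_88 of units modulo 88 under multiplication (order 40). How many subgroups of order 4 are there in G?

7

|G| = 40 and 4 | 40, so subgroups of order 4 are possible by Lagrange.
The subgroups of order 4 are: {1, 21, 23, 43}; {1, 21, 45, 65}; {1, 21, 67, 87}; {1, 23, 45, 67}; … (7 in all).
So G has 7 subgroups of order 4.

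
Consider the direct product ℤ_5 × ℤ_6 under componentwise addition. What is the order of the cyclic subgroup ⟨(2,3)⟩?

10

The order of (2,3) in Z_5 × Z_6 is lcm(ord(2) in Z_5, ord(3) in Z_6).
ord(2) = 5 and ord(3) = 2, so |⟨(2,3)⟩| = lcm(5, 2) = 10.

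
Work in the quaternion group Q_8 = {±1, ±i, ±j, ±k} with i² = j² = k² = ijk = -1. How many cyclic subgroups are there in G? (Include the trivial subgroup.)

A cyclic subgroup of order d is generated by each of its φ(d) elements of order d, so the cyclic subgroups of order d number (#elements of order d)/φ(d).
Cyclic subgroups by order — order 1: 1; order 2: 1; order 4: 3.
Total: 5.

5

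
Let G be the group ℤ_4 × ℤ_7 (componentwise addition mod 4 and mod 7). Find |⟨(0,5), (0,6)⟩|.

|⟨(0,5)⟩| = 7 and |⟨(0,6)⟩| = 7, so |H| is a multiple of lcm(7, 7) = 7 and divides |G| = 28.
Closing under the operation: H = {(0,0), (0,1), (0,2), (0,3), (0,4), (0,5), (0,6)}, so |H| = 7.

7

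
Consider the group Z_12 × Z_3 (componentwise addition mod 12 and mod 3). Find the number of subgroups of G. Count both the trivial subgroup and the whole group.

18

|G| = 36, so by Lagrange every subgroup order divides 36. Divisors: 1, 2, 3, 4, 6, 9, 12, 18, 36.
Subgroups by order — order 1: 1; order 2: 1; order 3: 4; order 4: 1; order 6: 4; order 9: 1; order 12: 4; order 18: 1; order 36: 1.
Total: 1 + 1 + 4 + 1 + 4 + 1 + 4 + 1 + 1 = 18.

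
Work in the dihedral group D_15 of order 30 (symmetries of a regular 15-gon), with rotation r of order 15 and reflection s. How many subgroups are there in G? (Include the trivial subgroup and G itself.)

28

|G| = 30, so by Lagrange every subgroup order divides 30. Divisors: 1, 2, 3, 5, 6, 10, 15, 30.
Subgroups by order — order 1: 1; order 2: 15; order 3: 1; order 5: 1; order 6: 5; order 10: 3; order 15: 1; order 30: 1.
Total: 1 + 15 + 1 + 1 + 5 + 3 + 1 + 1 = 28.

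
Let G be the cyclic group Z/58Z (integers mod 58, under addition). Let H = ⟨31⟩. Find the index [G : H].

1

|⟨31⟩| = 58 and |G| = 58.
By Lagrange, [G : H] = |G|/|H| = 58/58 = 1.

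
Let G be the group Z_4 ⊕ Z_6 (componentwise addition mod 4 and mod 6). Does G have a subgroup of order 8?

8 | 24. A subgroup of order 8 is {(0,0), (0,3), (1,0), (1,3), (2,0), (2,3), (3,0), (3,3)}.

Yes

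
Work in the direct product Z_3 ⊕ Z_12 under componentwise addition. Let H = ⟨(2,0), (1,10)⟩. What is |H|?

18

|⟨(2,0)⟩| = 3 and |⟨(1,10)⟩| = 6, so |H| is a multiple of lcm(3, 6) = 6 and divides |G| = 36.
Closing under the operation: H = {(0,0), (0,2), (0,4), (0,6), (0,8), (0,10), (1,0), (1,2), (1,4), (1,6), (1,8), (1,10), (2,0), (2,2), (2,4), (2,6), (2,8), (2,10)}, so |H| = 18.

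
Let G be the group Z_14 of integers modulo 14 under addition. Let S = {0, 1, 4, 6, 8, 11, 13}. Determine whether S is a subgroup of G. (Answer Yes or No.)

4 ∈ S but its inverse 10 ∉ S, so S is not a subgroup.

No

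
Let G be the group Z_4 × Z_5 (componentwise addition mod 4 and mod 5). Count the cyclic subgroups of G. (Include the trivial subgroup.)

6

Each element a generates a cyclic subgroup ⟨a⟩; distinct elements may generate the same one (a cyclic group of order d has φ(d) generators).
Cyclic subgroups by order — order 1: 1; order 2: 1; order 4: 1; order 5: 1; order 10: 1; order 20: 1.
Total: 6.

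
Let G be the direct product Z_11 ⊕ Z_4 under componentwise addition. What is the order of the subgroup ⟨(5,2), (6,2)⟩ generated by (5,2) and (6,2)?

|⟨(5,2)⟩| = 22 and |⟨(6,2)⟩| = 22, so |H| is a multiple of lcm(22, 22) = 22 and divides |G| = 44.
Closing under the operation: H = {(0,0), (0,2), (1,0), (1,2), (2,0), (2,2), (3,0), (3,2), (4,0), (4,2), (5,0), (5,2), (6,0), (6,2), (7,0), (7,2), (8,0), (8,2), (9,0), (9,2), (10,0), (10,2)}, so |H| = 22.

22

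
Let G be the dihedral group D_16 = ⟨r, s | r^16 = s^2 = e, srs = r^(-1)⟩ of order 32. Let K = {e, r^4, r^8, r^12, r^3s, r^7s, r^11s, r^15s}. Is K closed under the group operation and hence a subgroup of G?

Yes

|K| = 8 divides |G| = 32, consistent with Lagrange.
K contains the identity, every element's inverse is in K, and K is closed under ·: it is a subgroup.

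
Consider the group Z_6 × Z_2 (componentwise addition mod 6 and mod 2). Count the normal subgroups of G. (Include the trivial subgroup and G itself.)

10

G is abelian, so every subgroup is normal.
G has 10 subgroups in total, hence 10 normal subgroups.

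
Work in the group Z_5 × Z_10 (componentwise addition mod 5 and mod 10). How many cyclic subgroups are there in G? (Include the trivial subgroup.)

14

Group the elements of G by the cyclic subgroup they generate; each cyclic subgroup of order d accounts for φ(d) elements.
Cyclic subgroups by order — order 1: 1; order 2: 1; order 5: 6; order 10: 6.
Total: 14.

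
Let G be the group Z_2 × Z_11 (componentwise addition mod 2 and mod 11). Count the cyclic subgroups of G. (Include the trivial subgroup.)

4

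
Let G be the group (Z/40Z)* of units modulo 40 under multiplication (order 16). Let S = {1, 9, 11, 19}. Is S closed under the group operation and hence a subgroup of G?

|S| = 4 divides |G| = 16, consistent with Lagrange.
S contains the identity, every element's inverse is in S, and S is closed under ·: it is a subgroup.

Yes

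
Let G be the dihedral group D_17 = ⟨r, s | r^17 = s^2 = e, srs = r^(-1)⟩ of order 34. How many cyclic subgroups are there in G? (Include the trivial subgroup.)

19

Group the elements of G by the cyclic subgroup they generate; each cyclic subgroup of order d accounts for φ(d) elements.
Cyclic subgroups by order — order 1: 1; order 2: 17; order 17: 1.
Total: 19.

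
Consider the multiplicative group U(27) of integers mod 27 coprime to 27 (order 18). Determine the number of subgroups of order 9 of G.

1

|G| = 18 and 9 | 18, so subgroups of order 9 are possible by Lagrange.
The subgroups of order 9 are: {1, 4, 7, 10, 13, 16, 19, 22, 25}.
So G has 1 subgroup of order 9.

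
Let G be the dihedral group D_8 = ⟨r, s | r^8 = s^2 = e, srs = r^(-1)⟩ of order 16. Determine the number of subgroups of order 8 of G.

3

|G| = 16 and 8 | 16, so subgroups of order 8 are possible by Lagrange.
The subgroups of order 8 are: {e, r, r^2, r^3, r^4, r^5, r^6, r^7}; {e, r^2, r^4, r^6, s, r^2s, r^4s, r^6s}; {e, r^2, r^4, r^6, rs, r^3s, r^5s, r^7s}.
So G has 3 subgroups of order 8.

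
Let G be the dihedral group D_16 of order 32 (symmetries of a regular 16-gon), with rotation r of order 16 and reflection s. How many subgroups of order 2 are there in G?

17

|G| = 32 and 2 | 32, so subgroups of order 2 are possible by Lagrange.
The subgroups of order 2 are: {e, r^10s}; {e, r^11s}; {e, r^12s}; {e, r^13s}; … (17 in all).
So G has 17 subgroups of order 2.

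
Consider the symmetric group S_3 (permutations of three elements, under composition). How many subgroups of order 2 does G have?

|G| = 6 and 2 | 6, so subgroups of order 2 are possible by Lagrange.
The subgroups of order 2 are: {e, (1 2)}; {e, (1 3)}; {e, (2 3)}.
So G has 3 subgroups of order 2.

3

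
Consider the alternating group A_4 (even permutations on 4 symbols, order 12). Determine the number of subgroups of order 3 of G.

4

|G| = 12 and 3 | 12, so subgroups of order 3 are possible by Lagrange.
The subgroups of order 3 are: {e, (1 2 3), (1 3 2)}; {e, (1 2 4), (1 4 2)}; {e, (1 3 4), (1 4 3)}; {e, (2 3 4), (2 4 3)}.
So G has 4 subgroups of order 3.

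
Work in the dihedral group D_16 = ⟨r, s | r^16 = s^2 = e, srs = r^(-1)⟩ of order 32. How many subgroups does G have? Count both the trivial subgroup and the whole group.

36

|G| = 32, so by Lagrange every subgroup order divides 32. Divisors: 1, 2, 4, 8, 16, 32.
Subgroups by order — order 1: 1; order 2: 17; order 4: 9; order 8: 5; order 16: 3; order 32: 1.
Total: 1 + 17 + 9 + 5 + 3 + 1 = 36.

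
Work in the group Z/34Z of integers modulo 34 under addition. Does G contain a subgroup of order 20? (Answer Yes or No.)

20 does not divide |G| = 34, so by Lagrange no subgroup of order 20 exists.

No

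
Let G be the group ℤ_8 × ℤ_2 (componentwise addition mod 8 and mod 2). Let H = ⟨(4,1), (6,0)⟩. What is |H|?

8

|⟨(4,1)⟩| = 2 and |⟨(6,0)⟩| = 4, so |H| is a multiple of lcm(2, 4) = 4 and divides |G| = 16.
Closing under the operation: H = {(0,0), (0,1), (2,0), (2,1), (4,0), (4,1), (6,0), (6,1)}, so |H| = 8.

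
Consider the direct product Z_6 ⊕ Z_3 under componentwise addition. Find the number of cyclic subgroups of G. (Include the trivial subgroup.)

10

A cyclic subgroup of order d is generated by each of its φ(d) elements of order d, so the cyclic subgroups of order d number (#elements of order d)/φ(d).
Cyclic subgroups by order — order 1: 1; order 2: 1; order 3: 4; order 6: 4.
Total: 10.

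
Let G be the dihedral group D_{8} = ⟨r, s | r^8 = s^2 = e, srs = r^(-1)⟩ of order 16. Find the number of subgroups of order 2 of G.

|G| = 16 and 2 | 16, so subgroups of order 2 are possible by Lagrange.
The subgroups of order 2 are: {e, r^2s}; {e, r^3s}; {e, r^4}; {e, r^4s}; … (9 in all).
So G has 9 subgroups of order 2.

9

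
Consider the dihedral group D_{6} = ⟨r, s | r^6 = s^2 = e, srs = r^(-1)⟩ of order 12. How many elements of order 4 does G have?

0

No element of G has order 4 (even though 4 | 12).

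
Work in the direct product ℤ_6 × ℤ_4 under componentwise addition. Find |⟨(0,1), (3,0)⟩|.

8

|⟨(0,1)⟩| = 4 and |⟨(3,0)⟩| = 2, so |H| is a multiple of lcm(4, 2) = 4 and divides |G| = 24.
Closing under the operation: H = {(0,0), (0,1), (0,2), (0,3), (3,0), (3,1), (3,2), (3,3)}, so |H| = 8.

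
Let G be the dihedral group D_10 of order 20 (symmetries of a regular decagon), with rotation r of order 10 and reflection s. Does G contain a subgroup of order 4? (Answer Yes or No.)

Yes

4 | 20. A subgroup of order 4 is {e, r^5, r^2s, r^7s}.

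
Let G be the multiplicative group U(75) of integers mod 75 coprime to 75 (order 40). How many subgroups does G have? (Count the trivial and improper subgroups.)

|G| = 40, so by Lagrange every subgroup order divides 40. Divisors: 1, 2, 4, 5, 8, 10, 20, 40.
Subgroups by order — order 1: 1; order 2: 3; order 4: 3; order 5: 1; order 8: 1; order 10: 3; order 20: 3; order 40: 1.
Total: 1 + 3 + 3 + 1 + 1 + 3 + 3 + 1 = 16.

16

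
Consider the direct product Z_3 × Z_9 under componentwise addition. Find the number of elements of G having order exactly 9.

18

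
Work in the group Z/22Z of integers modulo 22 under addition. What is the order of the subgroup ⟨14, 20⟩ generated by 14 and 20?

|⟨14⟩| = 11 and |⟨20⟩| = 11, so |H| is a multiple of lcm(11, 11) = 11 and divides |G| = 22.
Closing under the operation: H = {0, 2, 4, 6, 8, 10, 12, 14, 16, 18, 20}, so |H| = 11.

11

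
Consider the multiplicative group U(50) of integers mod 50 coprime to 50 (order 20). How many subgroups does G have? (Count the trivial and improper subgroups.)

6

|G| = 20, so by Lagrange every subgroup order divides 20. Divisors: 1, 2, 4, 5, 10, 20.
Subgroups by order — order 1: 1; order 2: 1; order 4: 1; order 5: 1; order 10: 1; order 20: 1.
Total: 1 + 1 + 1 + 1 + 1 + 1 = 6.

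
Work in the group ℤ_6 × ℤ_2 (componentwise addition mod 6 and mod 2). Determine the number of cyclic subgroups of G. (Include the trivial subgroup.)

8

Group the elements of G by the cyclic subgroup they generate; each cyclic subgroup of order d accounts for φ(d) elements.
Cyclic subgroups by order — order 1: 1; order 2: 3; order 3: 1; order 6: 3.
Total: 8.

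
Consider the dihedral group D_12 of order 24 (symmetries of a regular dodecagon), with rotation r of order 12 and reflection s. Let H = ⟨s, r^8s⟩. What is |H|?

6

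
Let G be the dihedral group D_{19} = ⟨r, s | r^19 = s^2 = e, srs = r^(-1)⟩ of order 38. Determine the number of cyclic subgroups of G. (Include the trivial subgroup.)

21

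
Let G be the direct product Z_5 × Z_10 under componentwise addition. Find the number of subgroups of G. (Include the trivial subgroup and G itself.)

|G| = 50, so by Lagrange every subgroup order divides 50. Divisors: 1, 2, 5, 10, 25, 50.
Subgroups by order — order 1: 1; order 2: 1; order 5: 6; order 10: 6; order 25: 1; order 50: 1.
Total: 1 + 1 + 6 + 6 + 1 + 1 = 16.

16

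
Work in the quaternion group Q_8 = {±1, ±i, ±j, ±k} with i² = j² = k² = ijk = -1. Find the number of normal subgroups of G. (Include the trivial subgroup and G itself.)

6

G has 6 subgroups. Checking conjugation-invariance by order — order 1: 1/1 normal; order 2: 1/1 normal; order 4: 3/3 normal; order 8: 1/1 normal.
Total normal subgroups: 6.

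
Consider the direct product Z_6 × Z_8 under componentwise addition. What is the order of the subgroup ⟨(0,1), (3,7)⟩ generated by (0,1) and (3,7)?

16

|⟨(0,1)⟩| = 8 and |⟨(3,7)⟩| = 8, so |H| is a multiple of lcm(8, 8) = 8 and divides |G| = 48.
Closing under the operation: H = {(0,0), (0,1), (0,2), (0,3), (0,4), (0,5), (0,6), (0,7), (3,0), (3,1), (3,2), (3,3), (3,4), (3,5), (3,6), (3,7)}, so |H| = 16.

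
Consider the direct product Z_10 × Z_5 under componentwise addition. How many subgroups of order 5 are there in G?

6

|G| = 50 and 5 | 50, so subgroups of order 5 are possible by Lagrange.
The subgroups of order 5 are: {(0,0), (0,1), (0,2), (0,3), (0,4)}; {(0,0), (2,0), (4,0), (6,0), (8,0)}; {(0,0), (2,1), (4,2), (6,3), (8,4)}; {(0,0), (2,2), (4,4), (6,1), (8,3)}; … (6 in all).
So G has 6 subgroups of order 5.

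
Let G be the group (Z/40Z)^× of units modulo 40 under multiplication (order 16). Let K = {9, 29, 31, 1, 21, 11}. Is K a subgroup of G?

|K| = 6 does not divide |G| = 16, so by Lagrange K is not a subgroup.

No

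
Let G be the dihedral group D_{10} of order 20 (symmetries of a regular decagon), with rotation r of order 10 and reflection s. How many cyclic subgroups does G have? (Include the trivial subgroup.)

A cyclic subgroup of order d is generated by each of its φ(d) elements of order d, so the cyclic subgroups of order d number (#elements of order d)/φ(d).
Cyclic subgroups by order — order 1: 1; order 2: 11; order 5: 1; order 10: 1.
Total: 14.

14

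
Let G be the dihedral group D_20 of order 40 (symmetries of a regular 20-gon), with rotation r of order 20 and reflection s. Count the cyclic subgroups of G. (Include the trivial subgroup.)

26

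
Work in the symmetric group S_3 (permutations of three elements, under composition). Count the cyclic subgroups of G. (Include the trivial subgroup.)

A cyclic subgroup of order d is generated by each of its φ(d) elements of order d, so the cyclic subgroups of order d number (#elements of order d)/φ(d).
Cyclic subgroups by order — order 1: 1; order 2: 3; order 3: 1.
Total: 5.

5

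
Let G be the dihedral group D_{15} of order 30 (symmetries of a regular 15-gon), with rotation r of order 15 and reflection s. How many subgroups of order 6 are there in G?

5

|G| = 30 and 6 | 30, so subgroups of order 6 are possible by Lagrange.
The subgroups of order 6 are: {e, r^5, r^10, s, r^5s, r^10s}; {e, r^5, r^10, rs, r^6s, r^11s}; {e, r^5, r^10, r^2s, r^7s, r^12s}; {e, r^5, r^10, r^3s, r^8s, r^13s}; … (5 in all).
So G has 5 subgroups of order 6.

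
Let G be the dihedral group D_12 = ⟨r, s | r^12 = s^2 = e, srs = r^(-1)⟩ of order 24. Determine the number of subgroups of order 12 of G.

|G| = 24 and 12 | 24, so subgroups of order 12 are possible by Lagrange.
The subgroups of order 12 are: {e, r, r^2, r^3, r^4, r^5, r^6, r^7, r^8, r^9, r^10, r^11}; {e, r^2, r^4, r^6, r^8, r^10, s, r^2s, r^4s, r^6s, r^8s, r^10s}; {e, r^2, r^4, r^6, r^8, r^10, rs, r^3s, r^5s, r^7s, r^9s, r^11s}.
So G has 3 subgroups of order 12.

3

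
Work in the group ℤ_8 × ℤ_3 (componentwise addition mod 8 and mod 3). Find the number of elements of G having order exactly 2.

An element (a,b) has order lcm(ord(a), ord(b)); count pairs with lcm equal to 2.
Enumerating gives 1 such elements.

1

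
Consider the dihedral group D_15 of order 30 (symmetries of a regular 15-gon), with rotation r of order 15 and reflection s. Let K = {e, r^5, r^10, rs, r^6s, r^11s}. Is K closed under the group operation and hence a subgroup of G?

Yes

|K| = 6 divides |G| = 30, consistent with Lagrange.
K contains the identity, every element's inverse is in K, and K is closed under ·: it is a subgroup.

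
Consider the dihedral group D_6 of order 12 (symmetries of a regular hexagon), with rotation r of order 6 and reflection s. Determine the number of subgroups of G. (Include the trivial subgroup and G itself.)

|G| = 12, so by Lagrange every subgroup order divides 12. Divisors: 1, 2, 3, 4, 6, 12.
Subgroups by order — order 1: 1; order 2: 7; order 3: 1; order 4: 3; order 6: 3; order 12: 1.
Total: 1 + 7 + 1 + 3 + 3 + 1 = 16.

16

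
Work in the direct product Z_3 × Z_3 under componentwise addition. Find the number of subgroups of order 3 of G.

4

|G| = 9 and 3 | 9, so subgroups of order 3 are possible by Lagrange.
The subgroups of order 3 are: {(0,0), (0,1), (0,2)}; {(0,0), (1,0), (2,0)}; {(0,0), (1,1), (2,2)}; {(0,0), (1,2), (2,1)}.
So G has 4 subgroups of order 3.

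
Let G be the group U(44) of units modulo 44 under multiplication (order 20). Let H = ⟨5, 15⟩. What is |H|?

|⟨5⟩| = 5 and |⟨15⟩| = 10, so |H| is a multiple of lcm(5, 10) = 10 and divides |G| = 20.
Closing under the operation: H = {1, 3, 5, 9, 15, 23, 25, 27, 31, 37}, so |H| = 10.

10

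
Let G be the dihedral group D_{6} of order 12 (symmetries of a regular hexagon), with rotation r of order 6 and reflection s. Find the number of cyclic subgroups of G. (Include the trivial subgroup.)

Each element a generates a cyclic subgroup ⟨a⟩; distinct elements may generate the same one (a cyclic group of order d has φ(d) generators).
Cyclic subgroups by order — order 1: 1; order 2: 7; order 3: 1; order 6: 1.
Total: 10.

10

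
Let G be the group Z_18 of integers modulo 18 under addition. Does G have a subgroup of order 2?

Yes

2 | 18. A subgroup of order 2 is {0, 9}.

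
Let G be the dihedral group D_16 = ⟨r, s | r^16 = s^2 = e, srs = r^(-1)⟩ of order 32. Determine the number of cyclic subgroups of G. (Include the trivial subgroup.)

Each element a generates a cyclic subgroup ⟨a⟩; distinct elements may generate the same one (a cyclic group of order d has φ(d) generators).
Cyclic subgroups by order — order 1: 1; order 2: 17; order 4: 1; order 8: 1; order 16: 1.
Total: 21.

21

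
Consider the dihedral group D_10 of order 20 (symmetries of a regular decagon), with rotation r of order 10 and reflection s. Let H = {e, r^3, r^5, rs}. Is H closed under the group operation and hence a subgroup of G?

No

r^3 ∈ H but its inverse r^7 ∉ H, so H is not a subgroup.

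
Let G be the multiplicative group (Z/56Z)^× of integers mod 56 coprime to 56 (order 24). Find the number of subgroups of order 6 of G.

7

|G| = 24 and 6 | 24, so subgroups of order 6 are possible by Lagrange.
The subgroups of order 6 are: {1, 9, 11, 25, 43, 51}; {1, 5, 9, 13, 25, 45}; {1, 9, 15, 23, 25, 39}; {1, 9, 17, 25, 33, 41}; … (7 in all).
So G has 7 subgroups of order 6.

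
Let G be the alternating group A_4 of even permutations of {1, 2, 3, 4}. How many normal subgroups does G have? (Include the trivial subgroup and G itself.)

3

G has 10 subgroups. Checking conjugation-invariance by order — order 1: 1/1 normal; order 2: 0/3 normal; order 3: 0/4 normal; order 4: 1/1 normal; order 12: 1/1 normal.
Total normal subgroups: 3.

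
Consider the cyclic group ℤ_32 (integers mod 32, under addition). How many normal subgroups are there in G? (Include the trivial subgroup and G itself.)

6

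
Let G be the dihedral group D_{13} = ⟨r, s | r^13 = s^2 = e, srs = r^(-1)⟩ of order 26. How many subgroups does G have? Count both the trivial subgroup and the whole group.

|G| = 26, so by Lagrange every subgroup order divides 26. Divisors: 1, 2, 13, 26.
Subgroups by order — order 1: 1; order 2: 13; order 13: 1; order 26: 1.
Total: 1 + 13 + 1 + 1 = 16.

16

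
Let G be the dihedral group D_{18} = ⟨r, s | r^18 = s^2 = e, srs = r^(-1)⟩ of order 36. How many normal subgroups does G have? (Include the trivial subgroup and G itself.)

G has 45 subgroups. Checking conjugation-invariance by order — order 1: 1/1 normal; order 2: 1/19 normal; order 3: 1/1 normal; order 4: 0/9 normal; order 6: 1/7 normal; order 9: 1/1 normal; order 12: 0/3 normal; order 18: 3/3 normal; order 36: 1/1 normal.
Total normal subgroups: 9.

9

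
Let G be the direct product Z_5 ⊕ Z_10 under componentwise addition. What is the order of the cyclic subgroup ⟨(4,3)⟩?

The order of (4,3) in Z_5 × Z_10 is lcm(ord(4) in Z_5, ord(3) in Z_10).
ord(4) = 5 and ord(3) = 10, so |⟨(4,3)⟩| = lcm(5, 10) = 10.

10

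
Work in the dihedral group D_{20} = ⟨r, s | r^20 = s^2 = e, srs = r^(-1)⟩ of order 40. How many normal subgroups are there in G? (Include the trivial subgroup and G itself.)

9

G has 48 subgroups. Checking conjugation-invariance by order — order 1: 1/1 normal; order 2: 1/21 normal; order 4: 1/11 normal; order 5: 1/1 normal; order 8: 0/5 normal; order 10: 1/5 normal; order 20: 3/3 normal; order 40: 1/1 normal.
Total normal subgroups: 9.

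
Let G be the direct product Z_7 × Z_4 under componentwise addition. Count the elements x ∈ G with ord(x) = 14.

6

An element (a,b) has order lcm(ord(a), ord(b)); count pairs with lcm equal to 14.
Enumerating gives 6 such elements.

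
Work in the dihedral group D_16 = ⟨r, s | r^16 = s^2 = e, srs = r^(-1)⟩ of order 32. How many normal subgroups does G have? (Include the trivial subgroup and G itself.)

8

G has 36 subgroups. Checking conjugation-invariance by order — order 1: 1/1 normal; order 2: 1/17 normal; order 4: 1/9 normal; order 8: 1/5 normal; order 16: 3/3 normal; order 32: 1/1 normal.
Total normal subgroups: 8.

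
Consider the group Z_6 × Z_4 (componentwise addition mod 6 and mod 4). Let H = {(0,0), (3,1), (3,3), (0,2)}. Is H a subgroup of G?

|H| = 4 divides |G| = 24, consistent with Lagrange.
H contains the identity, every element's inverse is in H, and H is closed under +: it is a subgroup.
In fact H = ⟨(3,1)⟩.

Yes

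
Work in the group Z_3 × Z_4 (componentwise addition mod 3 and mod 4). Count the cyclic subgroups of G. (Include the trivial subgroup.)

6

Each element a generates a cyclic subgroup ⟨a⟩; distinct elements may generate the same one (a cyclic group of order d has φ(d) generators).
Cyclic subgroups by order — order 1: 1; order 2: 1; order 3: 1; order 4: 1; order 6: 1; order 12: 1.
Total: 6.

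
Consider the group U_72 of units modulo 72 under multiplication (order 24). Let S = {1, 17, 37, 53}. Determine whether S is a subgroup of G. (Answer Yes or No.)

|S| = 4 divides |G| = 24, consistent with Lagrange.
S contains the identity, every element's inverse is in S, and S is closed under ·: it is a subgroup.

Yes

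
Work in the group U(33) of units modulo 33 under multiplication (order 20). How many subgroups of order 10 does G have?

3

|G| = 20 and 10 | 20, so subgroups of order 10 are possible by Lagrange.
The subgroups of order 10 are: {1, 4, 7, 10, 13, 16, 19, 25, 28, 31}; {1, 4, 5, 14, 16, 20, 23, 25, 26, 31}; {1, 2, 4, 8, 16, 17, 25, 29, 31, 32}.
So G has 3 subgroups of order 10.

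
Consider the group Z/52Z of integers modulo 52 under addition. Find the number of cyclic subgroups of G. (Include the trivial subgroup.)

6

Group the elements of G by the cyclic subgroup they generate; each cyclic subgroup of order d accounts for φ(d) elements.
Cyclic subgroups by order — order 1: 1; order 2: 1; order 4: 1; order 13: 1; order 26: 1; order 52: 1.
Total: 6.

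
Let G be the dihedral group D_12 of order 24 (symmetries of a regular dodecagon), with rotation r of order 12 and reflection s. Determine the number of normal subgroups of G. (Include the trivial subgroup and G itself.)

G has 34 subgroups. Checking conjugation-invariance by order — order 1: 1/1 normal; order 2: 1/13 normal; order 3: 1/1 normal; order 4: 1/7 normal; order 6: 1/5 normal; order 8: 0/3 normal; order 12: 3/3 normal; order 24: 1/1 normal.
Total normal subgroups: 9.

9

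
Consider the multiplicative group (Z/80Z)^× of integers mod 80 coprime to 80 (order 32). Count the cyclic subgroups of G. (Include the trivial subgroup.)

Group the elements of G by the cyclic subgroup they generate; each cyclic subgroup of order d accounts for φ(d) elements.
Cyclic subgroups by order — order 1: 1; order 2: 7; order 4: 12.
Total: 20.

20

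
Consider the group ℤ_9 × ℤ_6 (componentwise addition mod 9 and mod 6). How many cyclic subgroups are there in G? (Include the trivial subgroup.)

A cyclic subgroup of order d is generated by each of its φ(d) elements of order d, so the cyclic subgroups of order d number (#elements of order d)/φ(d).
Cyclic subgroups by order — order 1: 1; order 2: 1; order 3: 4; order 6: 4; order 9: 3; order 18: 3.
Total: 16.

16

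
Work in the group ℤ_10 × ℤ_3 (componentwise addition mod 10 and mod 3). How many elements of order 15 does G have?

8

An element (a,b) has order lcm(ord(a), ord(b)); count pairs with lcm equal to 15.
Enumerating gives 8 such elements.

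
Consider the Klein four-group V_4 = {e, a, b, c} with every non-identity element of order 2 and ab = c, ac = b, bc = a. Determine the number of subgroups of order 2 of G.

3

|G| = 4 and 2 | 4, so subgroups of order 2 are possible by Lagrange.
The subgroups of order 2 are: {e, a}; {e, b}; {e, c}.
So G has 3 subgroups of order 2.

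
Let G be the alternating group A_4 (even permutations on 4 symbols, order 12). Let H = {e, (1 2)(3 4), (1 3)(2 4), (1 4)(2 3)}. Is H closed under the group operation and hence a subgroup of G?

Yes

|H| = 4 divides |G| = 12, consistent with Lagrange.
H contains the identity, every element's inverse is in H, and H is closed under ∘: it is a subgroup.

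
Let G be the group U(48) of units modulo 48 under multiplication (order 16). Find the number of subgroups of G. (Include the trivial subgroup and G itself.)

|G| = 16, so by Lagrange every subgroup order divides 16. Divisors: 1, 2, 4, 8, 16.
Subgroups by order — order 1: 1; order 2: 7; order 4: 11; order 8: 7; order 16: 1.
Total: 1 + 7 + 11 + 7 + 1 = 27.

27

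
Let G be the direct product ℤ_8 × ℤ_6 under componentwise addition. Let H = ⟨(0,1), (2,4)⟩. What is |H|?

24

|⟨(0,1)⟩| = 6 and |⟨(2,4)⟩| = 12, so |H| is a multiple of lcm(6, 12) = 12 and divides |G| = 48.
Closing under the operation: H = {(0,0), (0,1), (0,2), (0,3), (0,4), (0,5), (2,0), (2,1), (2,2), (2,3), (2,4), (2,5), (4,0), (4,1), (4,2), (4,3), (4,4), (4,5), (6,0), (6,1), (6,2), (6,3), (6,4), (6,5)}, so |H| = 24.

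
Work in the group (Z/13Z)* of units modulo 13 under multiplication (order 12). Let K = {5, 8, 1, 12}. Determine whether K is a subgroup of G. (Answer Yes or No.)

|K| = 4 divides |G| = 12, consistent with Lagrange.
K contains the identity, every element's inverse is in K, and K is closed under ·: it is a subgroup.
In fact K = ⟨8⟩.

Yes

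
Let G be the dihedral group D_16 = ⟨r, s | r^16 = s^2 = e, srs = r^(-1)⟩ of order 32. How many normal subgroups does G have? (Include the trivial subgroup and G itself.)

8

G has 36 subgroups. Checking conjugation-invariance by order — order 1: 1/1 normal; order 2: 1/17 normal; order 4: 1/9 normal; order 8: 1/5 normal; order 16: 3/3 normal; order 32: 1/1 normal.
Total normal subgroups: 8.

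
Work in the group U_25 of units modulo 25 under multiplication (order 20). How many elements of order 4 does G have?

2

The elements of order 4 are: 7, 18.
That's 2.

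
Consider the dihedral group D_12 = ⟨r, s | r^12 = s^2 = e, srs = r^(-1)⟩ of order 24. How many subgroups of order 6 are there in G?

|G| = 24 and 6 | 24, so subgroups of order 6 are possible by Lagrange.
The subgroups of order 6 are: {e, r^2, r^4, r^6, r^8, r^10}; {e, r^4, r^8, r^2s, r^6s, r^10s}; {e, r^4, r^8, r^3s, r^7s, r^11s}; {e, r^4, r^8, s, r^4s, r^8s}; … (5 in all).
So G has 5 subgroups of order 6.

5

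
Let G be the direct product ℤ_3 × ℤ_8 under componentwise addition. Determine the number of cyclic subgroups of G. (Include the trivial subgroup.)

Group the elements of G by the cyclic subgroup they generate; each cyclic subgroup of order d accounts for φ(d) elements.
Cyclic subgroups by order — order 1: 1; order 2: 1; order 3: 1; order 4: 1; order 6: 1; order 8: 1; order 12: 1; order 24: 1.
Total: 8.

8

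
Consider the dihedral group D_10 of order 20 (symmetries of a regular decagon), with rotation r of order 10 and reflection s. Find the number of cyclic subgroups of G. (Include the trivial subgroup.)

14

A cyclic subgroup of order d is generated by each of its φ(d) elements of order d, so the cyclic subgroups of order d number (#elements of order d)/φ(d).
Cyclic subgroups by order — order 1: 1; order 2: 11; order 5: 1; order 10: 1.
Total: 14.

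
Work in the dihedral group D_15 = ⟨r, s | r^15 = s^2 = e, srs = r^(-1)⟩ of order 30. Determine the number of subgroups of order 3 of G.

|G| = 30 and 3 | 30, so subgroups of order 3 are possible by Lagrange.
The subgroups of order 3 are: {e, r^5, r^10}.
So G has 1 subgroup of order 3.

1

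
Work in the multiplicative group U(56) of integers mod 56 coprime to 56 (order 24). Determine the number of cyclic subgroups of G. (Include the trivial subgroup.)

Group the elements of G by the cyclic subgroup they generate; each cyclic subgroup of order d accounts for φ(d) elements.
Cyclic subgroups by order — order 1: 1; order 2: 7; order 3: 1; order 6: 7.
Total: 16.

16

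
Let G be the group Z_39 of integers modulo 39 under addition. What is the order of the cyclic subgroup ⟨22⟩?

In Z_39, the order of an element a is n/gcd(a, n).
gcd(22, 39) = 1, so |⟨22⟩| = 39/1 = 39.

39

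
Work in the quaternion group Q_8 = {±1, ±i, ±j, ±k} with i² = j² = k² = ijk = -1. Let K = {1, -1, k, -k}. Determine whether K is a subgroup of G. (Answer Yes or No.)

Yes

|K| = 4 divides |G| = 8, consistent with Lagrange.
K contains the identity, every element's inverse is in K, and K is closed under ·: it is a subgroup.
In fact K = ⟨-k⟩.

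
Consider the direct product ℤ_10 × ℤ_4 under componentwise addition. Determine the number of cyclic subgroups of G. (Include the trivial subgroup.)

A cyclic subgroup of order d is generated by each of its φ(d) elements of order d, so the cyclic subgroups of order d number (#elements of order d)/φ(d).
Cyclic subgroups by order — order 1: 1; order 2: 3; order 4: 2; order 5: 1; order 10: 3; order 20: 2.
Total: 12.

12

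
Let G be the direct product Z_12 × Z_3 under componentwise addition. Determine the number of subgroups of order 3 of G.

4

|G| = 36 and 3 | 36, so subgroups of order 3 are possible by Lagrange.
The subgroups of order 3 are: {(0,0), (0,1), (0,2)}; {(0,0), (4,0), (8,0)}; {(0,0), (4,1), (8,2)}; {(0,0), (4,2), (8,1)}.
So G has 4 subgroups of order 3.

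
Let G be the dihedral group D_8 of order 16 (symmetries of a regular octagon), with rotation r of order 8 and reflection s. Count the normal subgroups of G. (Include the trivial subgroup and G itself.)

7

G has 19 subgroups. Checking conjugation-invariance by order — order 1: 1/1 normal; order 2: 1/9 normal; order 4: 1/5 normal; order 8: 3/3 normal; order 16: 1/1 normal.
Total normal subgroups: 7.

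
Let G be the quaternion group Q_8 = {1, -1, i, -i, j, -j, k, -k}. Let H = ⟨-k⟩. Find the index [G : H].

2

|⟨-k⟩| = 4 and |G| = 8.
By Lagrange, [G : H] = |G|/|H| = 8/4 = 2.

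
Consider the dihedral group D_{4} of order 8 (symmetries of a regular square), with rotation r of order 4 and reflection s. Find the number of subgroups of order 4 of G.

|G| = 8 and 4 | 8, so subgroups of order 4 are possible by Lagrange.
The subgroups of order 4 are: {e, r, r^2, r^3}; {e, r^2, s, r^2s}; {e, r^2, rs, r^3s}.
So G has 3 subgroups of order 4.

3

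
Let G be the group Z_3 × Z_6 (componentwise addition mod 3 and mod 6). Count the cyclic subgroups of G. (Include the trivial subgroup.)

10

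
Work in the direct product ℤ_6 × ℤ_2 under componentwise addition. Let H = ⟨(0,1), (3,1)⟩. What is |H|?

4

|⟨(0,1)⟩| = 2 and |⟨(3,1)⟩| = 2, so |H| is a multiple of lcm(2, 2) = 2 and divides |G| = 12.
Closing under the operation: H = {(0,0), (0,1), (3,0), (3,1)}, so |H| = 4.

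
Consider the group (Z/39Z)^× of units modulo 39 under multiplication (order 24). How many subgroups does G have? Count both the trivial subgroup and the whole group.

16

|G| = 24, so by Lagrange every subgroup order divides 24. Divisors: 1, 2, 3, 4, 6, 8, 12, 24.
Subgroups by order — order 1: 1; order 2: 3; order 3: 1; order 4: 3; order 6: 3; order 8: 1; order 12: 3; order 24: 1.
Total: 1 + 3 + 1 + 3 + 3 + 1 + 3 + 1 = 16.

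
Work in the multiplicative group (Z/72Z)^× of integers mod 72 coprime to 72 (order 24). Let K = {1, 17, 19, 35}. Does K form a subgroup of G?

|K| = 4 divides |G| = 24, consistent with Lagrange.
K contains the identity, every element's inverse is in K, and K is closed under ·: it is a subgroup.

Yes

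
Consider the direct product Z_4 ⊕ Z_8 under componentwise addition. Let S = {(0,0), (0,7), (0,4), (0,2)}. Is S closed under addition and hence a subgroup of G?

No

(0,7) ∈ S but its inverse (0,1) ∉ S, so S is not a subgroup.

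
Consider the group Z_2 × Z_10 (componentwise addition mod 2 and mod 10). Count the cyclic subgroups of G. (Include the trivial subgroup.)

8

Each element a generates a cyclic subgroup ⟨a⟩; distinct elements may generate the same one (a cyclic group of order d has φ(d) generators).
Cyclic subgroups by order — order 1: 1; order 2: 3; order 5: 1; order 10: 3.
Total: 8.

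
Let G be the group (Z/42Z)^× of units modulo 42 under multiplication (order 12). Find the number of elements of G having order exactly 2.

The elements of order 2 are: 13, 29, 41.
That's 3.

3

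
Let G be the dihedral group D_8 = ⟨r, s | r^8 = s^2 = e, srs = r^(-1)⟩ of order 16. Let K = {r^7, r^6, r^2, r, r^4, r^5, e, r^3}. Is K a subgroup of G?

Yes

|K| = 8 divides |G| = 16, consistent with Lagrange.
K contains the identity, every element's inverse is in K, and K is closed under ·: it is a subgroup.
In fact K = ⟨r^7⟩.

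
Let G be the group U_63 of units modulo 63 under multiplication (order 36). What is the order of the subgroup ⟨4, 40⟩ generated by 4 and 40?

18

|⟨4⟩| = 3 and |⟨40⟩| = 6, so |H| is a multiple of lcm(3, 6) = 6 and divides |G| = 36.
Closing under the operation: H = {1, 4, 10, 13, 16, 19, 22, 25, 31, 34, 37, 40, 43, 46, 52, 55, 58, 61}, so |H| = 18.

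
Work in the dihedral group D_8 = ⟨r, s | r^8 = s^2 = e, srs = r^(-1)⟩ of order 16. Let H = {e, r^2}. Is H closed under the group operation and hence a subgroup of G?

No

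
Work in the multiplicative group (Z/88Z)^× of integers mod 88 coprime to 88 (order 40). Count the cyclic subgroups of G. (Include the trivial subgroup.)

Each element a generates a cyclic subgroup ⟨a⟩; distinct elements may generate the same one (a cyclic group of order d has φ(d) generators).
Cyclic subgroups by order — order 1: 1; order 2: 7; order 5: 1; order 10: 7.
Total: 16.

16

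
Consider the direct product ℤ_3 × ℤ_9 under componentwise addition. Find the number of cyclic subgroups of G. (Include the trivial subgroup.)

A cyclic subgroup of order d is generated by each of its φ(d) elements of order d, so the cyclic subgroups of order d number (#elements of order d)/φ(d).
Cyclic subgroups by order — order 1: 1; order 3: 4; order 9: 3.
Total: 8.

8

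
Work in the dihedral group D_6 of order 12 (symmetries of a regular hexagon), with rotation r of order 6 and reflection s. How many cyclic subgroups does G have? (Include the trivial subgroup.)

10

A cyclic subgroup of order d is generated by each of its φ(d) elements of order d, so the cyclic subgroups of order d number (#elements of order d)/φ(d).
Cyclic subgroups by order — order 1: 1; order 2: 7; order 3: 1; order 6: 1.
Total: 10.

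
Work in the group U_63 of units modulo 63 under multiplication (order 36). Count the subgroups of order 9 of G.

1

|G| = 36 and 9 | 36, so subgroups of order 9 are possible by Lagrange.
The subgroups of order 9 are: {1, 4, 16, 22, 25, 37, 43, 46, 58}.
So G has 1 subgroup of order 9.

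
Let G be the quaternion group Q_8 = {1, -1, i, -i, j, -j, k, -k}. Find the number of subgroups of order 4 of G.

3

|G| = 8 and 4 | 8, so subgroups of order 4 are possible by Lagrange.
The subgroups of order 4 are: {1, -1, i, -i}; {1, -1, j, -j}; {1, -1, k, -k}.
So G has 3 subgroups of order 4.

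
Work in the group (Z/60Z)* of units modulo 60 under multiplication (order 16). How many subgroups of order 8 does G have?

7

|G| = 16 and 8 | 16, so subgroups of order 8 are possible by Lagrange.
The subgroups of order 8 are: {1, 11, 13, 23, 37, 47, 49, 59}; {1, 7, 11, 17, 43, 49, 53, 59}; {1, 11, 19, 29, 31, 41, 49, 59}; {1, 13, 17, 29, 37, 41, 49, 53}; … (7 in all).
So G has 7 subgroups of order 8.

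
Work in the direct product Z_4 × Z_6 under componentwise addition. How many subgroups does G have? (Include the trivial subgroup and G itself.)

|G| = 24, so by Lagrange every subgroup order divides 24. Divisors: 1, 2, 3, 4, 6, 8, 12, 24.
Subgroups by order — order 1: 1; order 2: 3; order 3: 1; order 4: 3; order 6: 3; order 8: 1; order 12: 3; order 24: 1.
Total: 1 + 3 + 1 + 3 + 3 + 1 + 3 + 1 = 16.

16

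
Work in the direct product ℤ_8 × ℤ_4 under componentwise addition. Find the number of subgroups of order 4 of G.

|G| = 32 and 4 | 32, so subgroups of order 4 are possible by Lagrange.
The subgroups of order 4 are: {(0,0), (0,1), (0,2), (0,3)}; {(0,0), (0,2), (4,0), (4,2)}; {(0,0), (0,2), (4,1), (4,3)}; {(0,0), (2,0), (4,0), (6,0)}; … (7 in all).
So G has 7 subgroups of order 4.

7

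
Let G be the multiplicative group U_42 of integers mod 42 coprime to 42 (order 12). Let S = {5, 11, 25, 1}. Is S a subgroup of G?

No

25 ∈ S but its inverse 37 ∉ S, so S is not a subgroup.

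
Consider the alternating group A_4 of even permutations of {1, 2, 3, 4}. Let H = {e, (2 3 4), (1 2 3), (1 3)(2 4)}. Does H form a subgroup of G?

No

(1 2 3) ∈ H but its inverse (1 3 2) ∉ H, so H is not a subgroup.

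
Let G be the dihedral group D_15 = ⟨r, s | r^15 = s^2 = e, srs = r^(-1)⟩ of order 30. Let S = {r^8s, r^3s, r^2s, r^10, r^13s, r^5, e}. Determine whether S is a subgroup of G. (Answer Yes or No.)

No

|S| = 7 does not divide |G| = 30, so by Lagrange S is not a subgroup.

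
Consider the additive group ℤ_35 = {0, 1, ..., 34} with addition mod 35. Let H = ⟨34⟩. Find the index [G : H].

1

|⟨34⟩| = 35 and |G| = 35.
By Lagrange, [G : H] = |G|/|H| = 35/35 = 1.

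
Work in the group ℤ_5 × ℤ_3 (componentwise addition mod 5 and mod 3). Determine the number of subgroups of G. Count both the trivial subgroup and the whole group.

4

|G| = 15, so by Lagrange every subgroup order divides 15. Divisors: 1, 3, 5, 15.
Subgroups by order — order 1: 1; order 3: 1; order 5: 1; order 15: 1.
Total: 1 + 1 + 1 + 1 = 4.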